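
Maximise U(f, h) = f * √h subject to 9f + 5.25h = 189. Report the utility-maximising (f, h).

MU_f = √h and MU_h = 0.5·f·h^(-0.5).
MRS = MU_f/MU_h = (2)·h/f.
Tangency: set MRS = p_f/p_h = 9/5.25 = 12/7.
So (2)·h/f = 12/7, i.e. h = (6/7)·f.
Substitute into the budget 9·f + 5.25·h = 189: 13.5·f = 189, so f* = 14.
Then h* = (6/7)·14 = 12.

f* = 14, h* = 12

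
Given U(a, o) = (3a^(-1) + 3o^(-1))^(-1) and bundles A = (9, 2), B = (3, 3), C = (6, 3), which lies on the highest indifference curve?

Evaluate utility at each bundle:
U(A) = 0.545.
U(B) = 0.500.
U(C) = 0.667.
Highest utility is C, so C ≻ A ≻ B.

Bundle C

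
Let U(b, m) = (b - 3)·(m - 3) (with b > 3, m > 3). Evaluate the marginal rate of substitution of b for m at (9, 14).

MU_b = (m−3), MU_m = (b−3).
MRS = (m−3)/(b−3).
At (9, 14): MRS = 11/6.
So at (9, 14) the consumer would give up 11/6 units of m for one more unit of b.

MRS = 11/6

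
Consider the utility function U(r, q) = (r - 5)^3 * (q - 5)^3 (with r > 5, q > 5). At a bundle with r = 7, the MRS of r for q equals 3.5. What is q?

MU_r = 3·(r−5)^2·(q−5)^3, MU_q = 3·(r−5)^3·(q−5)^2.
MRS = (q−5)/(r−5).
Substitute r = 7: MRS = (q − 5)/2. Setting this equal to 3.5 gives q − 5 = 3.5·2 = 7, so q = 12.

q = 12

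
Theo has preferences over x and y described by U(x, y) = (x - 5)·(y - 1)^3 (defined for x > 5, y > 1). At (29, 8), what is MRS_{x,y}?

MRS = 7/72

MU_x = (y−1)^3, MU_y = 3·(x−5)·(y−1)^2.
MRS = (1/3)·(y−1)/(x−5).
At (29, 8): MRS = 7/72.
So at (29, 8) the consumer would give up 7/72 units of y for one more unit of x.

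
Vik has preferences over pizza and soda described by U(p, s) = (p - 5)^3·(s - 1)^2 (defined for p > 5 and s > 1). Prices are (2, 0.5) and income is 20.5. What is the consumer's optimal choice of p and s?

p* = 8, s* = 9

MU_p = 3·(p−5)^2·(s−1)^2, MU_s = 2·(p−5)^3·(s−1).
MRS = (3/2)·(s−1)/(p−5).
Tangency: set MRS = p_p/p_s = 2/0.5 = 4.
So (3/2)·(s − 1)/(p − 5) = 4, i.e. (s − 1) = (8/3)·(p − 5).
Rewrite the budget in excess-of-subsistence terms: 2·(p − 5) + 0.5·(s − 1) = 20.5 − 2·5 − 0.5·1 = 10.
Substituting, (10/3)·(p − 5) = 10, so p − 5 = 3 and p* = 8.
Then s − 1 = (8/3)·3 = 8, so s* = 9.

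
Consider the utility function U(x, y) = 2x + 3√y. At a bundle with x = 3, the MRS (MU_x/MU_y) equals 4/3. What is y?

y = 1

MU_x = 2, MU_y = 3/(2√y).
MRS = 2 ÷ (3/(2√y)).
MRS depends only on y: (4/3)·√y = 4/3 ⇒ √y = (4/3)/(4/3) = 1 ⇒ y = 1.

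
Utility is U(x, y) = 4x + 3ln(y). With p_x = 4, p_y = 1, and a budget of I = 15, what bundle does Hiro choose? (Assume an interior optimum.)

MU_x = 4, MU_y = 3/y.
MRS = 4 ÷ (3/y).
Tangency: set MRS = p_x/p_y = 4/1 = 4.
MRS depends only on y: (4/3)·y = 4 ⇒ y* = 4/(4/3) = 3.
From the budget, 4·x = 15 − 1·3 = 12, so x* = 3.

x* = 3, y* = 3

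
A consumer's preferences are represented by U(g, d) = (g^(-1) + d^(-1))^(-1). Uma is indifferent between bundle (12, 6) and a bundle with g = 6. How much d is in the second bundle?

U depends on (g, d) only through S = g^(-1) + d^(-1), so equal utility means equal S. At (12, 6): S = 0.25.
With g = 6: 6^(-1) = 1/6, so d^(-1) = 0.25 − 1/6 = 1/12.
Hence d = 1/(1/12) = 12.
Check: U(6, 12) = 4.

d = 12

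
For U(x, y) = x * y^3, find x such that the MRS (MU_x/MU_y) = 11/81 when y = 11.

x = 27

MU_x = y^3 and MU_y = 3·x·y^2.
MRS = MU_x/MU_y = (1/3)·y/x.
Substitute y = 11: MRS = (11/3)/x. Setting (11/3)/x = 11/81 gives x = (11/3)/(11/81) = 27.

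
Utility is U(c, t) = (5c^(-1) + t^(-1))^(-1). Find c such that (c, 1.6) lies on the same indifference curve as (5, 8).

U depends on (c, t) only through S = 5c^(-1) + t^(-1), so equal utility means equal S. At (5, 8): S = 1.125.
With t = 1.6: 1.6^(-1) = 0.625, so 5c^(-1) = 1.125 − 0.625 = 0.5, i.e. c^(-1) = 0.1.
Hence c = 1/0.1 = 10.
Check: U(10, 1.6) = 0.8889.

c = 10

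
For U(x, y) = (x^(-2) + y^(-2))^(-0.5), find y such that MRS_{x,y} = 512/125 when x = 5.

For CES with ρ = -2, MRS = (y/x)^3.
Setting (y/5)^3 = 512/125 gives y/5 = 1.6 and y = 8.

y = 8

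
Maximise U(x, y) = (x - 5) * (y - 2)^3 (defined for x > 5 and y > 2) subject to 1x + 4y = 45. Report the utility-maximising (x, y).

x* = 13, y* = 8

MU_x = (y−2)^3, MU_y = 3·(x−5)·(y−2)^2.
MRS = (1/3)·(y−2)/(x−5).
Tangency: set MRS = p_x/p_y = 1/4 = 0.25.
So (1/3)·(y − 2)/(x − 5) = 0.25, i.e. (y − 2) = 0.75·(x − 5).
Rewrite the budget in excess-of-subsistence terms: 1·(x − 5) + 4·(y − 2) = 45 − 1·5 − 4·2 = 32.
Substituting, 4·(x − 5) = 32, so x − 5 = 8 and x* = 13.
Then y − 2 = 0.75·8 = 6, so y* = 8.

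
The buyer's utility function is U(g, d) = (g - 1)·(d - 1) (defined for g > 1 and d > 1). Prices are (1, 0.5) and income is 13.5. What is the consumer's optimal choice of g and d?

g* = 7, d* = 13

MU_g = (d−1), MU_d = (g−1).
MRS = (d−1)/(g−1).
Tangency: set MRS = p_g/p_d = 1/0.5 = 2.
So (d − 1)/(g − 1) = 2, i.e. (d − 1) = 2·(g − 1).
Rewrite the budget in excess-of-subsistence terms: 1·(g − 1) + 0.5·(d − 1) = 13.5 − 1·1 − 0.5·1 = 12.
Substituting, 2·(g − 1) = 12, so g − 1 = 6 and g* = 7.
Then d − 1 = 2·6 = 12, so d* = 13.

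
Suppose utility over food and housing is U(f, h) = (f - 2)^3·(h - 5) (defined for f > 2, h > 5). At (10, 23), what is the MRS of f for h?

MU_f = 3·(f−2)^2·(h−5), MU_h = (f−2)^3.
MRS = (3/1)·(h−5)/(f−2).
At (10, 23): MRS = 6.75.
So at (10, 23) the consumer would give up 6.75 units of h for one more unit of f.

MRS = 6.75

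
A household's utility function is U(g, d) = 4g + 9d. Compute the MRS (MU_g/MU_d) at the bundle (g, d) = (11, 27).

MRS = 4/9

MU_g = 4, MU_d = 9, so MRS = 4/9 at every bundle.
At (11, 27): MRS = 4/9.
So at (11, 27) the consumer would give up 4/9 units of d for one more unit of g.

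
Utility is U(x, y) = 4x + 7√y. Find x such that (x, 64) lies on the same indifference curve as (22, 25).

U(22, 25) = 123.
Set U(x, 64) = 123 and solve.
With y = 64: √64 = 8, so 4x = 123 − 7·8 = 67 and x = 16.75.
Check: U(16.75, 64) = 123.

x = 16.75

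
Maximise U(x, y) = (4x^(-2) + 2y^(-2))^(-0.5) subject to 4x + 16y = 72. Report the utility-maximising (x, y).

For CES with ρ = -2, MRS = (4/2)·(y/x)^3.
Tangency: set MRS = p_x/p_y = 4/16 = 0.25.
So (y/x)^3 = 0.125; taking the cube root, y/x = 0.5, i.e. y = 0.5·x.
Substitute into the budget 4·x + 16·y = 72: 12·x = 72, so x* = 6 and y* = 0.5·6 = 3.

x* = 6, y* = 3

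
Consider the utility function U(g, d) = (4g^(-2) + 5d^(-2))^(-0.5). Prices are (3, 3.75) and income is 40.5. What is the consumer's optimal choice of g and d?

For CES with ρ = -2, MRS = (4/5)·(d/g)^3.
Tangency: set MRS = p_g/p_d = 3/3.75 = 0.8.
So (d/g)^3 = 1; taking the cube root, d/g = 1, i.e. d = g.
Substitute into the budget 3·g + 3.75·d = 40.5: 6.75·g = 40.5, so g* = 6 and d* = 6.

g* = 6, d* = 6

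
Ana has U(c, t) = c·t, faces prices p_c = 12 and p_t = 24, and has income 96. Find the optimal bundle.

MU_c = t and MU_t = c.
MRS = MU_c/MU_t = t/c.
Tangency: set MRS = p_c/p_t = 12/24 = 0.5.
So t/c = 0.5, i.e. t = 0.5·c.
Substitute into the budget 12·c + 24·t = 96: 24·c = 96, so c* = 4.
Then t* = 0.5·4 = 2.

c* = 4, t* = 2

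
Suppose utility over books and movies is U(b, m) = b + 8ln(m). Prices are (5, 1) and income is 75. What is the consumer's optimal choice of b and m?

MU_b = 1, MU_m = 8/m.
MRS = 1 ÷ (8/m).
Tangency: set MRS = p_b/p_m = 5/1 = 5.
MRS depends only on m: 0.125·m = 5 ⇒ m* = 5/0.125 = 40.
From the budget, 5·b = 75 − 1·40 = 35, so b* = 7.

b* = 7, m* = 40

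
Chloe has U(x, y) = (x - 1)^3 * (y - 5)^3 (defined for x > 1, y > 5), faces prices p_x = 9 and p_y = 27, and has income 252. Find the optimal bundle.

x* = 7, y* = 7

MU_x = 3·(x−1)^2·(y−5)^3, MU_y = 3·(x−1)^3·(y−5)^2.
MRS = (y−5)/(x−1).
Tangency: set MRS = p_x/p_y = 9/27 = 1/3.
So (y − 5)/(x − 1) = 1/3, i.e. (y − 5) = (1/3)·(x − 1).
Rewrite the budget in excess-of-subsistence terms: 9·(x − 1) + 27·(y − 5) = 252 − 9·1 − 27·5 = 108.
Substituting, 18·(x − 1) = 108, so x − 1 = 6 and x* = 7.
Then y − 5 = (1/3)·6 = 2, so y* = 7.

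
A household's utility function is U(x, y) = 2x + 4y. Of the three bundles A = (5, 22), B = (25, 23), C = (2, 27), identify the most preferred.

Evaluate utility at each bundle:
U(A) = 98.
U(B) = 142.
U(C) = 112.
Highest utility is B, so B ≻ C ≻ A.

Bundle B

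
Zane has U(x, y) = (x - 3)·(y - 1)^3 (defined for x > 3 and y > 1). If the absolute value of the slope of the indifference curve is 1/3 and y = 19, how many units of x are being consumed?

x = 21

MU_x = (y−1)^3, MU_y = 3·(x−3)·(y−1)^2.
MRS = (1/3)·(y−1)/(x−3).
Substitute y = 19: MRS = 6/(x − 3). Setting this equal to 1/3 gives x − 3 = 6/(1/3) = 18, so x = 21.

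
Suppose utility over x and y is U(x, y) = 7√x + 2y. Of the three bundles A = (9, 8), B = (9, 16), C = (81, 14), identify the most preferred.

Bundle C

Evaluate utility at each bundle:
U(A) = 37.000.
U(B) = 53.000.
U(C) = 91.000.
Highest utility is C, so C ≻ B ≻ A.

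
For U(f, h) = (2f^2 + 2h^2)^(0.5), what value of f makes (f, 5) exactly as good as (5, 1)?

f = 1

U depends on (f, h) only through S = 2f^2 + 2h^2, so equal utility means equal S. At (5, 1): S = 52.
With h = 5: 2·5^2 = 50, so 2f^2 = 52 − 50 = 2, i.e. f^2 = 1.
Hence f = √1 = 1.
Check: U(1, 5) = 7.2111.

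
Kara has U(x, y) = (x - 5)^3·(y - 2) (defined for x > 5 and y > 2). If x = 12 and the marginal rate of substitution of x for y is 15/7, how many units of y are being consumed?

y = 7

MU_x = 3·(x−5)^2·(y−2), MU_y = (x−5)^3.
MRS = (3/1)·(y−2)/(x−5).
Substitute x = 12: MRS = (y − 2)/(7/3). Setting this equal to 15/7 gives y − 2 = (15/7)·(7/3) = 5, so y = 7.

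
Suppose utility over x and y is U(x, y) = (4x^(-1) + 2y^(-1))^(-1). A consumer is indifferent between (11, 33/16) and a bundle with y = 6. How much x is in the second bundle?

U depends on (x, y) only through S = 4x^(-1) + 2y^(-1), so equal utility means equal S. At (11, 33/16): S = 4/3.
With y = 6: 2·6^(-1) = 1/3, so 4x^(-1) = 4/3 − 1/3 = 1, i.e. x^(-1) = 0.25.
Hence x = 1/0.25 = 4.
Check: U(4, 6) = 0.75.

x = 4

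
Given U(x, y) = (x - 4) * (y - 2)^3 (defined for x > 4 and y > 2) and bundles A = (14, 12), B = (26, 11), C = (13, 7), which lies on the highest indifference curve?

Evaluate utility at each bundle:
U(A) = 10000.
U(B) = 16038.
U(C) = 1125.
Highest utility is B, so B ≻ A ≻ C.

Bundle B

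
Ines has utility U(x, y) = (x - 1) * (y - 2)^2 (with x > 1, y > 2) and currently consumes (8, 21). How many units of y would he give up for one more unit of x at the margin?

MU_x = (y−2)^2, MU_y = 2·(x−1)·(y−2).
MRS = (1/2)·(y−2)/(x−1).
At (8, 21): MRS = 19/14.
The indifference curve has slope −19/14 at this bundle.

MRS = 19/14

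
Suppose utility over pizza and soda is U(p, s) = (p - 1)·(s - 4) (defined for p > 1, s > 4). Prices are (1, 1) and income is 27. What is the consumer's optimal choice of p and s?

MU_p = (s−4), MU_s = (p−1).
MRS = (s−4)/(p−1).
Tangency: set MRS = p_p/p_s = 1/1 = 1.
So (s − 4)/(p − 1) = 1, i.e. (s − 4) = (p − 1).
Rewrite the budget in excess-of-subsistence terms: 1·(p − 1) + 1·(s − 4) = 27 − 1·1 − 1·4 = 22.
Substituting, 2·(p − 1) = 22, so p − 1 = 11 and p* = 12.
Then s − 4 = 11, so s* = 15.

p* = 12, s* = 15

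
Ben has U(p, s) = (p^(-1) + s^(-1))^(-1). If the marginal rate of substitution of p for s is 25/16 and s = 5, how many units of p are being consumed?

For CES with ρ = -1, MRS = (s/p)^2.
Setting (5/p)^2 = 25/16 gives 5/p = 1.25 and p = 4.

p = 4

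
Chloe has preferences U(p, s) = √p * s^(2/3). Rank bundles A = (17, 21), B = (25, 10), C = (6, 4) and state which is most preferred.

Evaluate utility at each bundle:
U(A) = 31.384.
U(B) = 23.208.
U(C) = 6.172.
Highest utility is A, so A ≻ B ≻ C.

Bundle A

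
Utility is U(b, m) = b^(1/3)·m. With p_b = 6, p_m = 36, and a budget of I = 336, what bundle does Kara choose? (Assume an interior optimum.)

MU_b = 1/3·b^(-2/3)·m and MU_m = b^(1/3).
MRS = MU_b/MU_m = (1/3)·m/b.
Tangency: set MRS = p_b/p_m = 6/36 = 1/6.
So (1/3)·m/b = 1/6, i.e. m = 0.5·b.
Substitute into the budget 6·b + 36·m = 336: 24·b = 336, so b* = 14.
Then m* = 0.5·14 = 7.

b* = 14, m* = 7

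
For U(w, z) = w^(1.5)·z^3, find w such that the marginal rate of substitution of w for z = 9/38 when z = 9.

MU_w = 1.5·√w·z^3 and MU_z = 3·w^(1.5)·z^2.
MRS = MU_w/MU_z = (0.5)·z/w.
Substitute z = 9: MRS = 4.5/w. Setting 4.5/w = 9/38 gives w = 4.5/(9/38) = 19.

w = 19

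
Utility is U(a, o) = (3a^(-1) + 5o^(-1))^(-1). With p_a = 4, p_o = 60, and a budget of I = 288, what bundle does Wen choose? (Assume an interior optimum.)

For CES with ρ = -1, MRS = (3/5)·(o/a)^2.
Tangency: set MRS = p_a/p_o = 4/60 = 1/15.
So (o/a)^2 = 1/9; taking the square root, o/a = 1/3, i.e. o = (1/3)·a.
Substitute into the budget 4·a + 60·o = 288: 24·a = 288, so a* = 12 and o* = (1/3)·12 = 4.

a* = 12, o* = 4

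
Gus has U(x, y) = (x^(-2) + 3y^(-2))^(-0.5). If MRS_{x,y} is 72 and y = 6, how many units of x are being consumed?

x = 1

For CES with ρ = -2, MRS = (1/3)·(y/x)^3.
Setting (1/3)·(6/x)^3 = 72 gives (6/x)^3 = 216, so 6/x = 6 and x = 1.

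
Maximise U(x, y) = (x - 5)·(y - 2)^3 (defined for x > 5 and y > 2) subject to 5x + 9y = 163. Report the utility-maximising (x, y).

MU_x = (y−2)^3, MU_y = 3·(x−5)·(y−2)^2.
MRS = (1/3)·(y−2)/(x−5).
Tangency: set MRS = p_x/p_y = 5/9.
So (1/3)·(y − 2)/(x − 5) = 5/9, i.e. (y − 2) = (5/3)·(x − 5).
Rewrite the budget in excess-of-subsistence terms: 5·(x − 5) + 9·(y − 2) = 163 − 5·5 − 9·2 = 120.
Substituting, 20·(x − 5) = 120, so x − 5 = 6 and x* = 11.
Then y − 2 = (5/3)·6 = 10, so y* = 12.

x* = 11, y* = 12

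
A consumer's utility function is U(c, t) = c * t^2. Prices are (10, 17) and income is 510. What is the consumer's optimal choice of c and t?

MU_c = t^2 and MU_t = 2·c·t.
MRS = MU_c/MU_t = (1/2)·t/c.
Tangency: set MRS = p_c/p_t = 10/17.
So (1/2)·t/c = 10/17, i.e. t = (20/17)·c.
Substitute into the budget 10·c + 17·t = 510: 30·c = 510, so c* = 17.
Then t* = (20/17)·17 = 20.

c* = 17, t* = 20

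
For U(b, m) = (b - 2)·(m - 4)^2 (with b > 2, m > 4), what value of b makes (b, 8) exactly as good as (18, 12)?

b = 66

U(18, 12) = 1024.
Set U(b, 8) = 1024 and solve.
With m = 8: (8 − 4)^2 = 16, so (b − 2) = 1024/16 = 64.
So b = 2 + 64 = 66.
Check: U(66, 8) = 1024.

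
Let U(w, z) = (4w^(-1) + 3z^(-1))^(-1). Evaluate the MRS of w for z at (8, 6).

For CES with ρ = -1, MRS = (4/3)·(z/w)^2.
At (8, 6): MRS = 0.75.
So at (8, 6) the consumer would give up 0.75 units of z for one more unit of w.

MRS = 0.75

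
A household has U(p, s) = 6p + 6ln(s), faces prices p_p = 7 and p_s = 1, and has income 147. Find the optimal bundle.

MU_p = 6, MU_s = 6/s.
MRS = 6 ÷ (6/s).
Tangency: set MRS = p_p/p_s = 7/1 = 7.
MRS depends only on s: s = 7 ⇒ s* = 7.
From the budget, 7·p = 147 − 1·7 = 140, so p* = 20.

p* = 20, s* = 7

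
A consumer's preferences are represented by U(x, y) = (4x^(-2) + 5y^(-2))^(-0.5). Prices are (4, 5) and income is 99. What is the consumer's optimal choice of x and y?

x* = 11, y* = 11

For CES with ρ = -2, MRS = (4/5)·(y/x)^3.
Tangency: set MRS = p_x/p_y = 4/5 = 0.8.
So (y/x)^3 = 1; taking the cube root, y/x = 1, i.e. y = x.
Substitute into the budget 4·x + 5·y = 99: 9·x = 99, so x* = 11 and y* = 11.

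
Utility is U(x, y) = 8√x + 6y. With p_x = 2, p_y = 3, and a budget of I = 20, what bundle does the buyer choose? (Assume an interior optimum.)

x* = 1, y* = 6

MU_x = 8/(2√x), MU_y = 6.
MRS = 8/(2√x) ÷ 6.
Tangency: set MRS = p_x/p_y = 2/3.
MRS depends only on x: (2/3)/√x = 2/3 ⇒ √x = (2/3)/(2/3) = 1 ⇒ x* = 1.
From the budget, 3·y = 20 − 2·1 = 18, so y* = 6.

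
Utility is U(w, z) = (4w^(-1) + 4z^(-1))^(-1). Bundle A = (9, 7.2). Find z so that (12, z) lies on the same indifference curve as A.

z = 6

U depends on (w, z) only through S = 4w^(-1) + 4z^(-1), so equal utility means equal S. At (9, 7.2): S = 1.
With w = 12: 4·12^(-1) = 1/3, so 4z^(-1) = 1 − 1/3 = 2/3, i.e. z^(-1) = 1/6.
Hence z = 1/(1/6) = 6.
Check: U(12, 6) = 1.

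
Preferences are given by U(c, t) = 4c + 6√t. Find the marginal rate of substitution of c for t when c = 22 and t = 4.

MRS = 8/3

MU_c = 4, MU_t = 6/(2√t).
MRS = 4 ÷ (6/(2√t)).
At (22, 4): MRS = 8/3.
That is, one extra unit of c is worth 8/3 units of t at the margin.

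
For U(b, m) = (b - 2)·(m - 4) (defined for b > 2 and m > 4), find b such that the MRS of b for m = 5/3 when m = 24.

b = 14

MU_b = (m−4), MU_m = (b−2).
MRS = (m−4)/(b−2).
Substitute m = 24: MRS = 20/(b − 2). Setting this equal to 5/3 gives b − 2 = 20/(5/3) = 12, so b = 14.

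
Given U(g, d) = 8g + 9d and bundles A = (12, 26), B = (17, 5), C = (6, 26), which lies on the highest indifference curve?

Bundle A

Evaluate utility at each bundle:
U(A) = 330.
U(B) = 181.
U(C) = 282.
Highest utility is A, so A ≻ C ≻ B.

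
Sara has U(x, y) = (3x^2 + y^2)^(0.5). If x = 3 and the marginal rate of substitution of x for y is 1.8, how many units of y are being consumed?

y = 5

For CES with ρ = 2, MRS = (3/1)·(y/x)^(-1).
Setting (3/1)·(y/3)^(-1) = 1.8 gives (y/3)^(-1) = 0.6, so y/3 = 5/3 and y = 5.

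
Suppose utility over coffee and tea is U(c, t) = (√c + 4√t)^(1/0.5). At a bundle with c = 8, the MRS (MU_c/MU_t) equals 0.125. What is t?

For CES with ρ = 0.5, MRS = (1/4)·√(t/c).
Setting (1/4)·√(t/8) = 0.125 gives √(t/8) = 0.5, so t/8 = 0.25 and t = 2.

t = 2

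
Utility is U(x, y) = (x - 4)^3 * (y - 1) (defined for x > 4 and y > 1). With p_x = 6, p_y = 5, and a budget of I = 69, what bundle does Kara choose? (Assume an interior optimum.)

x* = 9, y* = 3

MU_x = 3·(x−4)^2·(y−1), MU_y = (x−4)^3.
MRS = (3/1)·(y−1)/(x−4).
Tangency: set MRS = p_x/p_y = 6/5 = 1.2.
So (3/1)·(y − 1)/(x − 4) = 1.2, i.e. (y − 1) = 0.4·(x − 4).
Rewrite the budget in excess-of-subsistence terms: 6·(x − 4) + 5·(y − 1) = 69 − 6·4 − 5·1 = 40.
Substituting, 8·(x − 4) = 40, so x − 4 = 5 and x* = 9.
Then y − 1 = 0.4·5 = 2, so y* = 3.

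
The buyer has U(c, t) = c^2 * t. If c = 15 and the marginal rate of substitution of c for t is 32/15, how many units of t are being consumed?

MU_c = 2·c·t and MU_t = c^2.
MRS = MU_c/MU_t = (2/1)·t/c.
Substitute c = 15: MRS = t/7.5. Setting t/7.5 = 32/15 gives t = (32/15)·7.5 = 16.

t = 16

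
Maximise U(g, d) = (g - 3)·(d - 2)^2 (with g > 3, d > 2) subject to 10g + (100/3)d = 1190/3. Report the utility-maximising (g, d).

g* = 13, d* = 8

MU_g = (d−2)^2, MU_d = 2·(g−3)·(d−2).
MRS = (1/2)·(d−2)/(g−3).
Tangency: set MRS = p_g/p_d = 10/(100/3) = 0.3.
So (1/2)·(d − 2)/(g − 3) = 0.3, i.e. (d − 2) = 0.6·(g − 3).
Rewrite the budget in excess-of-subsistence terms: 10·(g − 3) + (100/3)·(d − 2) = 1190/3 − 10·3 − (100/3)·2 = 300.
Substituting, 30·(g − 3) = 300, so g − 3 = 10 and g* = 13.
Then d − 2 = 0.6·10 = 6, so d* = 8.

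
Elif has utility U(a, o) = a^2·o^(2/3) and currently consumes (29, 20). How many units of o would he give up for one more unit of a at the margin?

MRS = 60/29

MU_a = 2·a·o^(2/3) and MU_o = 2/3·a^2·o^(-1/3).
MRS = MU_a/MU_o = (3)·o/a.
At (29, 20): MRS = 60/29.
So at (29, 20) the consumer would give up 60/29 units of o for one more unit of a.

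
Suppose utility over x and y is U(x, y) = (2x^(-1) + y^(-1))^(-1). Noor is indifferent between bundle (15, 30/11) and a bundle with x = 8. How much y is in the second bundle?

y = 4

U depends on (x, y) only through S = 2x^(-1) + y^(-1), so equal utility means equal S. At (15, 30/11): S = 0.5.
With x = 8: 2·8^(-1) = 0.25, so y^(-1) = 0.5 − 0.25 = 0.25.
Hence y = 1/0.25 = 4.
Check: U(8, 4) = 2.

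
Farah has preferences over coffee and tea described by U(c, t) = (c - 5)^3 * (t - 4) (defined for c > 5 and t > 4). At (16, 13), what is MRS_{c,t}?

MU_c = 3·(c−5)^2·(t−4), MU_t = (c−5)^3.
MRS = (3/1)·(t−4)/(c−5).
At (16, 13): MRS = 27/11.
The indifference curve has slope −27/11 at this bundle.

MRS = 27/11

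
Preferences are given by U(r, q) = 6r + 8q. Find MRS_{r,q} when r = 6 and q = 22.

MRS = 0.75

MU_r = 6, MU_q = 8, so MRS = 6/8 = 0.75 at every bundle.
At (6, 22): MRS = 0.75.
That is, one extra unit of r is worth 0.75 units of q at the margin.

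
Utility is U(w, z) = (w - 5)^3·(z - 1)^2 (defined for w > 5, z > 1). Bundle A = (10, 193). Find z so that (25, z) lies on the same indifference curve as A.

z = 25

U(10, 193) = 4608000.
Set U(25, z) = 4608000 and solve.
With w = 25: (25 − 5)^3 = 8000, so (z − 1)^2 = 4608000/8000 = 576.
Taking the square root (with z > 1): z − 1 = 24, so z = 25.
Check: U(25, 25) = 4608000.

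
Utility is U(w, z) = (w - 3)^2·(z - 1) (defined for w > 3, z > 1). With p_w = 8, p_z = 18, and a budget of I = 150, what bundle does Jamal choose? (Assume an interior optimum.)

MU_w = 2·(w−3)·(z−1), MU_z = (w−3)^2.
MRS = (2/1)·(z−1)/(w−3).
Tangency: set MRS = p_w/p_z = 8/18 = 4/9.
So (2/1)·(z − 1)/(w − 3) = 4/9, i.e. (z − 1) = (2/9)·(w − 3).
Rewrite the budget in excess-of-subsistence terms: 8·(w − 3) + 18·(z − 1) = 150 − 8·3 − 18·1 = 108.
Substituting, 12·(w − 3) = 108, so w − 3 = 9 and w* = 12.
Then z − 1 = (2/9)·9 = 2, so z* = 3.

w* = 12, z* = 3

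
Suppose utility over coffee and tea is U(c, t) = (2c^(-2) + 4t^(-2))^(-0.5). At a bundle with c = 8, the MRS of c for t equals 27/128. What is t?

t = 6

For CES with ρ = -2, MRS = (2/4)·(t/c)^3.
Setting (2/4)·(t/8)^3 = 27/128 gives (t/8)^3 = 27/64, so t/8 = 0.75 and t = 6.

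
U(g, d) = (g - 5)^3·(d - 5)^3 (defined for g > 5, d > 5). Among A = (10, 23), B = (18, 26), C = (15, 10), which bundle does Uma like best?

Bundle B

Evaluate utility at each bundle:
U(A) = 729000.
U(B) = 20346417.
U(C) = 125000.
Highest utility is B, so B ≻ A ≻ C.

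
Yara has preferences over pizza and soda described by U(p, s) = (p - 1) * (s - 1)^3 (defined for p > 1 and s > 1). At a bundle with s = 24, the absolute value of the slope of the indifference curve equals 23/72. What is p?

p = 25

MU_p = (s−1)^3, MU_s = 3·(p−1)·(s−1)^2.
MRS = (1/3)·(s−1)/(p−1).
Substitute s = 24: MRS = (23/3)/(p − 1). Setting this equal to 23/72 gives p − 1 = (23/3)/(23/72) = 24, so p = 25.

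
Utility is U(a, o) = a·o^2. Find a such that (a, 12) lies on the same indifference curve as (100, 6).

U(100, 6) = 3600.
Set U(a, 12) = 3600 and solve.
With o = 12: 12^2 = 144, so a = 3600/144 = 25.
Check: U(25, 12) = 3600.

a = 25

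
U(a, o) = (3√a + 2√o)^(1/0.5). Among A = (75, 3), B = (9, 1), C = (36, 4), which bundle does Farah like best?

Bundle A

Evaluate utility at each bundle:
U(A) = 867.000.
U(B) = 121.000.
U(C) = 484.000.
Highest utility is A, so A ≻ C ≻ B.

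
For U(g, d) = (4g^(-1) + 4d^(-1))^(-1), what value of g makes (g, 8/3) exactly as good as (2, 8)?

g = 4

U depends on (g, d) only through S = 4g^(-1) + 4d^(-1), so equal utility means equal S. At (2, 8): S = 2.5.
With d = 8/3: 4·(8/3)^(-1) = 1.5, so 4g^(-1) = 2.5 − 1.5 = 1, i.e. g^(-1) = 0.25.
Hence g = 1/0.25 = 4.
Check: U(4, 8/3) = 0.4.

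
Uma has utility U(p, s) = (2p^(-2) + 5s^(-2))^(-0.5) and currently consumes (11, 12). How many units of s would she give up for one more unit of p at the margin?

MRS = 3456/6655

For CES with ρ = -2, MRS = (2/5)·(s/p)^3.
At (11, 12): MRS = 3456/6655.
That is, one extra unit of p is worth 3456/6655 units of s at the margin.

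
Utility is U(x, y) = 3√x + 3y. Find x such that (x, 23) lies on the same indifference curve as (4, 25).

x = 16

U(4, 25) = 81.
Set U(x, 23) = 81 and solve.
With y = 23: 3√x = 81 − 3·23 = 12, so √x = 4 and x = 16.
Check: U(16, 23) = 81.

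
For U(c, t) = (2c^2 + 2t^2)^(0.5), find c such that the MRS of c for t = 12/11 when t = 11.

For CES with ρ = 2, MRS = (t/c)^(-1).
Setting (11/c)^(-1) = 12/11 gives 11/c = 11/12 and c = 12.

c = 12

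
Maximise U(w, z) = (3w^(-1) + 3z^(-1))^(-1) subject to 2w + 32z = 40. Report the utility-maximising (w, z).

For CES with ρ = -1, MRS = (z/w)^2.
Tangency: set MRS = p_w/p_z = 2/32 = 1/16.
So (z/w)^2 = 1/16; taking the square root, z/w = 0.25, i.e. z = 0.25·w.
Substitute into the budget 2·w + 32·z = 40: 10·w = 40, so w* = 4 and z* = 0.25·4 = 1.

w* = 4, z* = 1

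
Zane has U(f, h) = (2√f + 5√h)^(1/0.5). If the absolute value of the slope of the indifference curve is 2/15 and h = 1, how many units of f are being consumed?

For CES with ρ = 0.5, MRS = (2/5)·√(h/f).
Setting (2/5)·√(1/f) = 2/15 gives √(1/f) = 1/3, so 1/f = 1/9 and f = 9.

f = 9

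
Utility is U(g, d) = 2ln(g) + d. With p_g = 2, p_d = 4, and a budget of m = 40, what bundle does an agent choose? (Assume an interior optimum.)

g* = 4, d* = 8

MU_g = 2/g, MU_d = 1.
MRS = 2/g ÷ 1.
Tangency: set MRS = p_g/p_d = 2/4 = 0.5.
MRS depends only on g: 2/g = 0.5 ⇒ g* = 2/0.5 = 4.
From the budget, 4·d = 40 − 2·4 = 32, so d* = 8.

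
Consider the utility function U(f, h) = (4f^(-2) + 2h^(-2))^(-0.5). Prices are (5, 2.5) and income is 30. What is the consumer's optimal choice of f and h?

f* = 4, h* = 4

For CES with ρ = -2, MRS = (4/2)·(h/f)^3.
Tangency: set MRS = p_f/p_h = 5/2.5 = 2.
So (h/f)^3 = 1; taking the cube root, h/f = 1, i.e. h = f.
Substitute into the budget 5·f + 2.5·h = 30: 7.5·f = 30, so f* = 4 and h* = 4.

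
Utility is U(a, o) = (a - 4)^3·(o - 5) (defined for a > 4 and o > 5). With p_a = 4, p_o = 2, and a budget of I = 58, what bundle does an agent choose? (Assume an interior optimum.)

MU_a = 3·(a−4)^2·(o−5), MU_o = (a−4)^3.
MRS = (3/1)·(o−5)/(a−4).
Tangency: set MRS = p_a/p_o = 4/2 = 2.
So (3/1)·(o − 5)/(a − 4) = 2, i.e. (o − 5) = (2/3)·(a − 4).
Rewrite the budget in excess-of-subsistence terms: 4·(a − 4) + 2·(o − 5) = 58 − 4·4 − 2·5 = 32.
Substituting, (16/3)·(a − 4) = 32, so a − 4 = 6 and a* = 10.
Then o − 5 = (2/3)·6 = 4, so o* = 9.

a* = 10, o* = 9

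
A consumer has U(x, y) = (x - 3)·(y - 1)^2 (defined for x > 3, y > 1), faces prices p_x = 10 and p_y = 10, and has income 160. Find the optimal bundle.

x* = 7, y* = 9

MU_x = (y−1)^2, MU_y = 2·(x−3)·(y−1).
MRS = (1/2)·(y−1)/(x−3).
Tangency: set MRS = p_x/p_y = 10/10 = 1.
So (1/2)·(y − 1)/(x − 3) = 1, i.e. (y − 1) = 2·(x − 3).
Rewrite the budget in excess-of-subsistence terms: 10·(x − 3) + 10·(y − 1) = 160 − 10·3 − 10·1 = 120.
Substituting, 30·(x − 3) = 120, so x − 3 = 4 and x* = 7.
Then y − 1 = 2·4 = 8, so y* = 9.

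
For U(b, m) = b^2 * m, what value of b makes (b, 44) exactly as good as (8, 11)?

U(8, 11) = 704.
Set U(b, 44) = 704 and solve.
With m = 44: b^2 = 704/44 = 16; taking the square root, b = 4.
Check: U(4, 44) = 704.

b = 4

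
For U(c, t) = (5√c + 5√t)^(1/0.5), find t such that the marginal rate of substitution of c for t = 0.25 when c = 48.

t = 3

For CES with ρ = 0.5, MRS = √(t/c).
Setting √(t/48) = 0.25 gives t/48 = 1/16 and t = 3.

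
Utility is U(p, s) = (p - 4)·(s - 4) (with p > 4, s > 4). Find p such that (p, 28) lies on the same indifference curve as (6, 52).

p = 8

U(6, 52) = 96.
Set U(p, 28) = 96 and solve.
With s = 28: (28 − 4) = 24, so (p − 4) = 96/24 = 4.
So p = 4 + 4 = 8.
Check: U(8, 28) = 96.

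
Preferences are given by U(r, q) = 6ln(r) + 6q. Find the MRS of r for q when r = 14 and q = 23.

MRS = 1/14

MU_r = 6/r, MU_q = 6.
MRS = 6/r ÷ 6.
At (14, 23): MRS = 1/14.
The indifference curve has slope −1/14 at this bundle.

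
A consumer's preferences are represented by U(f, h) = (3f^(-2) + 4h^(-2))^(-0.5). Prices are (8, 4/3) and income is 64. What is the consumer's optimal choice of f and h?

f* = 6, h* = 12

For CES with ρ = -2, MRS = (3/4)·(h/f)^3.
Tangency: set MRS = p_f/p_h = 8/(4/3) = 6.
So (h/f)^3 = 8; taking the cube root, h/f = 2, i.e. h = 2·f.
Substitute into the budget 8·f + (4/3)·h = 64: (32/3)·f = 64, so f* = 6 and h* = 2·6 = 12.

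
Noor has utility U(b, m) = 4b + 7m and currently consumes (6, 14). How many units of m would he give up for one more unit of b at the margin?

MRS = 4/7

MU_b = 4, MU_m = 7, so MRS = 4/7 at every bundle.
At (6, 14): MRS = 4/7.
The indifference curve has slope −4/7 at this bundle.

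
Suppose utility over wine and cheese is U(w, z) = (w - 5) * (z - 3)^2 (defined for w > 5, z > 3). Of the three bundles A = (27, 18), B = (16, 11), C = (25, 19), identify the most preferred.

Bundle C

Evaluate utility at each bundle:
U(A) = 4950.
U(B) = 704.
U(C) = 5120.
Highest utility is C, so C ≻ A ≻ B.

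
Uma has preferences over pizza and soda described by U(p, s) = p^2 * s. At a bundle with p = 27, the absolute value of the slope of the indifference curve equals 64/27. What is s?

s = 32

MU_p = 2·p·s and MU_s = p^2.
MRS = MU_p/MU_s = (2/1)·s/p.
Substitute p = 27: MRS = s/13.5. Setting s/13.5 = 64/27 gives s = (64/27)·13.5 = 32.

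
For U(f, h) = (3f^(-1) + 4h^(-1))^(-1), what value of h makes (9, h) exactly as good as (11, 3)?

h = 22/7

U depends on (f, h) only through S = 3f^(-1) + 4h^(-1), so equal utility means equal S. At (11, 3): S = 53/33.
With f = 9: 3·9^(-1) = 1/3, so 4h^(-1) = 53/33 − 1/3 = 14/11, i.e. h^(-1) = 7/22.
Hence h = 1/(7/22) = 22/7.
Check: U(9, 22/7) = 0.6226.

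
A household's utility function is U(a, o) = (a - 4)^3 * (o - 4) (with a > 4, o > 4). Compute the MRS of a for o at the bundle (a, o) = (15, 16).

MRS = 36/11

MU_a = 3·(a−4)^2·(o−4), MU_o = (a−4)^3.
MRS = (3/1)·(o−4)/(a−4).
At (15, 16): MRS = 36/11.
So at (15, 16) the consumer would give up 36/11 units of o for one more unit of a.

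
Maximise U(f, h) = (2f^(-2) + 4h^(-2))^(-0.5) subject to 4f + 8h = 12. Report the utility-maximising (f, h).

f* = 1, h* = 1

For CES with ρ = -2, MRS = (2/4)·(h/f)^3.
Tangency: set MRS = p_f/p_h = 4/8 = 0.5.
So (h/f)^3 = 1; taking the cube root, h/f = 1, i.e. h = f.
Substitute into the budget 4·f + 8·h = 12: 12·f = 12, so f* = 1 and h* = 1.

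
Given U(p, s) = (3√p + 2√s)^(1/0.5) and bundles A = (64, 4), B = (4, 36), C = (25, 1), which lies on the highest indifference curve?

Bundle A

Evaluate utility at each bundle:
U(A) = 784.000.
U(B) = 324.000.
U(C) = 289.000.
Highest utility is A, so A ≻ B ≻ C.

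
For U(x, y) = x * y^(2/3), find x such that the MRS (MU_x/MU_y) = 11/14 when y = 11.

MU_x = y^(2/3) and MU_y = 2/3·x·y^(-1/3).
MRS = MU_x/MU_y = (1.5)·y/x.
Substitute y = 11: MRS = 16.5/x. Setting 16.5/x = 11/14 gives x = 16.5/(11/14) = 21.

x = 21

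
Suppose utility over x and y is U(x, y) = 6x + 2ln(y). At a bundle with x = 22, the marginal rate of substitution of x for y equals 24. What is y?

y = 8

MU_x = 6, MU_y = 2/y.
MRS = 6 ÷ (2/y).
MRS depends only on y: 3·y = 24 ⇒ y = 24/3 = 8.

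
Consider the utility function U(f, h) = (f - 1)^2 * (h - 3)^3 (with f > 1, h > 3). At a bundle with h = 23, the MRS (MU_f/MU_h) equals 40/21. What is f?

MU_f = 2·(f−1)·(h−3)^3, MU_h = 3·(f−1)^2·(h−3)^2.
MRS = (2/3)·(h−3)/(f−1).
Substitute h = 23: MRS = (40/3)/(f − 1). Setting this equal to 40/21 gives f − 1 = (40/3)/(40/21) = 7, so f = 8.

f = 8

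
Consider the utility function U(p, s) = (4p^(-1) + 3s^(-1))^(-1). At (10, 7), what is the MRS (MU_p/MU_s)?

For CES with ρ = -1, MRS = (4/3)·(s/p)^2.
At (10, 7): MRS = 49/75.
So at (10, 7) the consumer would give up 49/75 units of s for one more unit of p.

MRS = 49/75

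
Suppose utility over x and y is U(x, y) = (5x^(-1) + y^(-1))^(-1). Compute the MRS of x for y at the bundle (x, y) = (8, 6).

For CES with ρ = -1, MRS = (5/1)·(y/x)^2.
At (8, 6): MRS = 45/16.
The indifference curve has slope −45/16 at this bundle.

MRS = 45/16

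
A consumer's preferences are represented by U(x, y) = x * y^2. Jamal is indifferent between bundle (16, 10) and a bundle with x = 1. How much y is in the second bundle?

y = 40

U(16, 10) = 1600.
Set U(1, y) = 1600 and solve.
With x = 1: y^2 = 1600/1 = 1600; taking the square root, y = 40.
Check: U(1, 40) = 1600.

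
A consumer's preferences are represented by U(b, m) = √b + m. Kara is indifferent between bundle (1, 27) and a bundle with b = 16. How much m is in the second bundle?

U(1, 27) = 28.
Set U(16, m) = 28 and solve.
With b = 16: √16 = 4, so m = 28 − 4 = 24.
Check: U(16, 24) = 28.

m = 24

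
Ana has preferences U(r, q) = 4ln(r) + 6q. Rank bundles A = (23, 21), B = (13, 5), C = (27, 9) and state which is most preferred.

Evaluate utility at each bundle:
U(A) = 138.542.
U(B) = 40.260.
U(C) = 67.183.
Highest utility is A, so A ≻ C ≻ B.

Bundle A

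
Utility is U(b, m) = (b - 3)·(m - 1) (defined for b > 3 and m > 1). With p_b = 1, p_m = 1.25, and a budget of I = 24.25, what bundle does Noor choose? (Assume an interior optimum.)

b* = 13, m* = 9

MU_b = (m−1), MU_m = (b−3).
MRS = (m−1)/(b−3).
Tangency: set MRS = p_b/p_m = 1/1.25 = 0.8.
So (m − 1)/(b − 3) = 0.8, i.e. (m − 1) = 0.8·(b − 3).
Rewrite the budget in excess-of-subsistence terms: 1·(b − 3) + 1.25·(m − 1) = 24.25 − 1·3 − 1.25·1 = 20.
Substituting, 2·(b − 3) = 20, so b − 3 = 10 and b* = 13.
Then m − 1 = 0.8·10 = 8, so m* = 9.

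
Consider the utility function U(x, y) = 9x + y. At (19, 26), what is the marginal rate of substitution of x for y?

MRS = 9

MU_x = 9, MU_y = 1, so MRS = 9/1 = 9 at every bundle.
At (19, 26): MRS = 9.
So at (19, 26) the consumer would give up 9 units of y for one more unit of x.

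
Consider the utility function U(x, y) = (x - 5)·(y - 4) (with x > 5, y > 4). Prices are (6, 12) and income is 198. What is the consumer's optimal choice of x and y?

MU_x = (y−4), MU_y = (x−5).
MRS = (y−4)/(x−5).
Tangency: set MRS = p_x/p_y = 6/12 = 0.5.
So (y − 4)/(x − 5) = 0.5, i.e. (y − 4) = 0.5·(x − 5).
Rewrite the budget in excess-of-subsistence terms: 6·(x − 5) + 12·(y − 4) = 198 − 6·5 − 12·4 = 120.
Substituting, 12·(x − 5) = 120, so x − 5 = 10 and x* = 15.
Then y − 4 = 0.5·10 = 5, so y* = 9.

x* = 15, y* = 9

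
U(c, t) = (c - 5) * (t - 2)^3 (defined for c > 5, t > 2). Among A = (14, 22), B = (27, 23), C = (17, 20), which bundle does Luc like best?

Bundle B

Evaluate utility at each bundle:
U(A) = 72000.
U(B) = 203742.
U(C) = 69984.
Highest utility is B, so B ≻ A ≻ C.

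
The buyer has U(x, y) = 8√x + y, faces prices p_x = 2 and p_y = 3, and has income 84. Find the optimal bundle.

x* = 36, y* = 4

MU_x = 8/(2√x), MU_y = 1.
MRS = 8/(2√x) ÷ 1.
Tangency: set MRS = p_x/p_y = 2/3.
MRS depends only on x: 4/√x = 2/3 ⇒ √x = 4/(2/3) = 6 ⇒ x* = 36.
From the budget, 3·y = 84 − 2·36 = 12, so y* = 4.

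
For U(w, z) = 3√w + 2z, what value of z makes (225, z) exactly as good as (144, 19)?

z = 14.5

U(144, 19) = 74.
Set U(225, z) = 74 and solve.
With w = 225: √225 = 15, so 2z = 74 − 3·15 = 29 and z = 14.5.
Check: U(225, 14.5) = 74.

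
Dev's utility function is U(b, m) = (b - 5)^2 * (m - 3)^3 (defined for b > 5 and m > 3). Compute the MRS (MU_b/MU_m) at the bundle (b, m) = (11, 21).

MRS = 2

MU_b = 2·(b−5)·(m−3)^3, MU_m = 3·(b−5)^2·(m−3)^2.
MRS = (2/3)·(m−3)/(b−5).
At (11, 21): MRS = 2.
So at (11, 21) the consumer would give up 2 units of m for one more unit of b.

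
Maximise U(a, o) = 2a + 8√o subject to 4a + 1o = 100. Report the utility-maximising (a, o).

MU_a = 2, MU_o = 8/(2√o).
MRS = 2 ÷ (8/(2√o)).
Tangency: set MRS = p_a/p_o = 4/1 = 4.
MRS depends only on o: 0.5·√o = 4 ⇒ √o = 4/0.5 = 8 ⇒ o* = 64.
From the budget, 4·a = 100 − 1·64 = 36, so a* = 9.

a* = 9, o* = 64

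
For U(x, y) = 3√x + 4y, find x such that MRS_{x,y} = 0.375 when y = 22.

MU_x = 3/(2√x), MU_y = 4.
MRS = 3/(2√x) ÷ 4.
MRS depends only on x: 0.375/√x = 0.375 ⇒ √x = 0.375/0.375 = 1 ⇒ x = 1.

x = 1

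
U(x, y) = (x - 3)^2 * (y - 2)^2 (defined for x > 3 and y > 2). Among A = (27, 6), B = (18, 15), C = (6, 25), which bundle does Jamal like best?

Bundle B

Evaluate utility at each bundle:
U(A) = 9216.
U(B) = 38025.
U(C) = 4761.
Highest utility is B, so B ≻ A ≻ C.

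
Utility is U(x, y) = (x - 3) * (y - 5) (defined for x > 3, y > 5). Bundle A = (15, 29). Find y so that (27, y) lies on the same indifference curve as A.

U(15, 29) = 288.
Set U(27, y) = 288 and solve.
With x = 27: (27 − 3) = 24, so (y − 5) = 288/24 = 12.
So y = 5 + 12 = 17.
Check: U(27, 17) = 288.

y = 17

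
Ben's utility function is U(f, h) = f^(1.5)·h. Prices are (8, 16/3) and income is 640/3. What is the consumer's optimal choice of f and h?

MU_f = 1.5·√f·h and MU_h = f^(1.5).
MRS = MU_f/MU_h = (1.5)·h/f.
Tangency: set MRS = p_f/p_h = 8/(16/3) = 1.5.
So (1.5)·h/f = 1.5, i.e. h = f.
Substitute into the budget 8·f + (16/3)·h = 640/3: (40/3)·f = 640/3, so f* = 16.
Then h* = 16.

f* = 16, h* = 16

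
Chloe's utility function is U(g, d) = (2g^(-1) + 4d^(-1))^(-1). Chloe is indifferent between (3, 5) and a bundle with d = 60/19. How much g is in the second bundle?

g = 10

U depends on (g, d) only through S = 2g^(-1) + 4d^(-1), so equal utility means equal S. At (3, 5): S = 22/15.
With d = 60/19: 4·(60/19)^(-1) = 19/15, so 2g^(-1) = 22/15 − 19/15 = 0.2, i.e. g^(-1) = 0.1.
Hence g = 1/0.1 = 10.
Check: U(10, 60/19) = 0.6818.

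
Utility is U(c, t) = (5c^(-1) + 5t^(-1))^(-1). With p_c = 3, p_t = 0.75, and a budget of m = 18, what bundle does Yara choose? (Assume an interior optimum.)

c* = 4, t* = 8

For CES with ρ = -1, MRS = (t/c)^2.
Tangency: set MRS = p_c/p_t = 3/0.75 = 4.
So (t/c)^2 = 4; taking the square root, t/c = 2, i.e. t = 2·c.
Substitute into the budget 3·c + 0.75·t = 18: 4.5·c = 18, so c* = 4 and t* = 2·4 = 8.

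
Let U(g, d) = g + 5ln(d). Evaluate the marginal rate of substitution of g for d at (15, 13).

MU_g = 1, MU_d = 5/d.
MRS = 1 ÷ (5/d).
At (15, 13): MRS = 2.6.
That is, one extra unit of g is worth 2.6 units of d at the margin.

MRS = 2.6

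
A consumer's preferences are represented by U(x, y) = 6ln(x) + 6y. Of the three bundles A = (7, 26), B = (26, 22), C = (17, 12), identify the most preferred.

Evaluate utility at each bundle:
U(A) = 167.675.
U(B) = 151.549.
U(C) = 88.999.
Highest utility is A, so A ≻ B ≻ C.

Bundle A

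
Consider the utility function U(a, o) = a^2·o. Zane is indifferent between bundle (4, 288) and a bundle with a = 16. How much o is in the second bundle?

U(4, 288) = 4608.
Set U(16, o) = 4608 and solve.
With a = 16: 16^2 = 256, so o = 4608/256 = 18.
Check: U(16, 18) = 4608.

o = 18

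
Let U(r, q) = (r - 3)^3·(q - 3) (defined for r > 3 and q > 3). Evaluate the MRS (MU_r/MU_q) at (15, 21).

MRS = 4.5

MU_r = 3·(r−3)^2·(q−3), MU_q = (r−3)^3.
MRS = (3/1)·(q−3)/(r−3).
At (15, 21): MRS = 4.5.
So at (15, 21) the consumer would give up 4.5 units of q for one more unit of r.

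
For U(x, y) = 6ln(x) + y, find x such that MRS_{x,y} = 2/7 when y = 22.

x = 21

MU_x = 6/x, MU_y = 1.
MRS = 6/x ÷ 1.
MRS depends only on x: 6/x = 2/7 ⇒ x = 6/(2/7) = 21.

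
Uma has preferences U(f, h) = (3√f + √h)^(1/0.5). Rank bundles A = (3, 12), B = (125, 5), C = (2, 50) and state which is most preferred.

Evaluate utility at each bundle:
U(A) = 75.000.
U(B) = 1280.000.
U(C) = 128.000.
Highest utility is B, so B ≻ C ≻ A.

Bundle B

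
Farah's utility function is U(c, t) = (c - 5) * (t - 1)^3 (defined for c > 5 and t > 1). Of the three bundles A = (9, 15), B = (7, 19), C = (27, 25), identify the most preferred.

Bundle C

Evaluate utility at each bundle:
U(A) = 10976.
U(B) = 11664.
U(C) = 304128.
Highest utility is C, so C ≻ B ≻ A.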